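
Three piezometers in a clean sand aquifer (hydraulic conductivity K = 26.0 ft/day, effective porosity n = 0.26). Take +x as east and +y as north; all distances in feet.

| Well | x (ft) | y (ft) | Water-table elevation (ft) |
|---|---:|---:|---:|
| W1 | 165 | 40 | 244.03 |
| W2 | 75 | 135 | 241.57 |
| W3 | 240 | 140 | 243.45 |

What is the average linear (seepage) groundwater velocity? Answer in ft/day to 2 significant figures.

With h = a·x + b·y + c and W1 as origin, the differences give:
  (-90)·a + 95·b = -2.46
  75·a + 100·b = -0.58
Eliminate b (×100 and ×95, subtract): -16125·a = -190.900 → a = ∂h/∂x = +0.01184
Back-substitute: b = ∂h/∂y = -0.01468.
|∇h| = √(0.01184² + -0.01468²) = 0.01886
Seepage velocity v = K·i/n = 26.0 × 0.01886 / 0.26 = 1.886 ft/day.

1.9 ft/day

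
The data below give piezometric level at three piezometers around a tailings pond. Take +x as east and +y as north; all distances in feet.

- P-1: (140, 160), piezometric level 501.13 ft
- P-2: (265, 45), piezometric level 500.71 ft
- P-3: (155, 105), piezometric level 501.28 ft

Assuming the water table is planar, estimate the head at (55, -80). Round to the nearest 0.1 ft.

503.0 ft

Taking P-1 as reference: P-2−P-1 = (125, -115, -0.42); P-3−P-1 = (15, -55, +0.15).
Determinant of the coordinate differences = 125·(-55) − 15·(-115) = -5150.
∂h/∂x = [(-0.42)·(-55) − (+0.15)·(-115)] / -5150 = -0.007835
∂h/∂y = [125·(+0.15) − 15·(-0.42)] / -5150 = -0.004864
h(55, -80) = 501.13 + (-0.007835)·(-85) + (-0.004864)·(-240) = 501.13 +0.666 +1.167 = 502.963 ft.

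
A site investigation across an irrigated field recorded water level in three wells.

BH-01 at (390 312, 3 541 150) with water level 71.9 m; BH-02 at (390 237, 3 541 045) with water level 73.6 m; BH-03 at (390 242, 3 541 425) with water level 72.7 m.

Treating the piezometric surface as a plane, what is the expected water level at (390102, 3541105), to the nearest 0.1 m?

With h = a·x + b·y + c and BH-01 as origin, the differences give:
  (-75)·a + (-105)·b = +1.7
  (-70)·a + 275·b = +0.8
Eliminate b (×275 and ×(-105), subtract): -27975·a = 551.50 → a = ∂h/∂x = -0.01971
Back-substitute: b = ∂h/∂y = -0.002109.
h(390102, 3541105) = 71.9 + (-0.01971)·(-210) + (-0.002109)·(-45) = 71.9 +4.140 +0.095 = 76.135 m.

76.1 m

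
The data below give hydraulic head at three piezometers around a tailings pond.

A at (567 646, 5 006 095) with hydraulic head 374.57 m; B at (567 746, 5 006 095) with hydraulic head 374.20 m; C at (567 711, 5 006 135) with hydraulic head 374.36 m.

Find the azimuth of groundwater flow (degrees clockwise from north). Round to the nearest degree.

Differences from A: to B (Δx, Δy, Δh) = (100, 0, -0.37); to C = (65, 40, -0.21).
Solve a·Δx + b·Δy = Δh: det = 100·40 − 65·0 = 4000.
∂h/∂x = [(-0.37)·40 − (-0.21)·0] / 4000 = -0.003700
∂h/∂y = [100·(-0.21) − 65·(-0.37)] / 4000 = +0.0007625
Flow direction (−∇h) has components (+0.003700 E, -0.0007625 N).
Azimuth = atan2(E, N) = atan2(+0.003700, -0.0007625) = 101.6° ≈ 102°.

102°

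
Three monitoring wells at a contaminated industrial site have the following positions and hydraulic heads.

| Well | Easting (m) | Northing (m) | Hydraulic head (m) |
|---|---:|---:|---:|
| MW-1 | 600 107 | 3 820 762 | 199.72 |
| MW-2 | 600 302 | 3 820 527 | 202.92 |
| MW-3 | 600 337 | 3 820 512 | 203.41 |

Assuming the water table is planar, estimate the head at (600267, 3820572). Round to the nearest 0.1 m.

Taking MW-1 as reference: MW-2−MW-1 = (195, -235, +3.20); MW-3−MW-1 = (230, -250, +3.69).
Solve a·Δx + b·Δy = Δh: det = 195·(-250) − 230·(-235) = 5300.
∂h/∂x = [(+3.20)·(-250) − (+3.69)·(-235)] / 5300 = +0.01267
∂h/∂y = [195·(+3.69) − 230·(+3.20)] / 5300 = -0.003104
h(600267, 3820572) = 199.72 + (+0.01267)·(160) + (-0.003104)·(-190) = 199.72 +2.027 +0.590 = 202.337 m.

202.3 m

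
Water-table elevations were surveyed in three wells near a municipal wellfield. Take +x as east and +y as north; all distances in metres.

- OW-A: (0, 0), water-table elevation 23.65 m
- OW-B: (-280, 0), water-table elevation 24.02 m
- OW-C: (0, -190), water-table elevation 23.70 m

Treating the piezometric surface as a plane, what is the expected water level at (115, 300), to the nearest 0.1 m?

∂h/∂x = (24.02 − 23.65) / (-280 − 0) = -0.001321
∂h/∂y = (23.70 − 23.65) / (-190 − 0) = -0.0002632
h(115, 300) = 23.65 + (-0.001321)·(115) + (-0.0002632)·(300) = 23.65 -0.152 -0.079 = 23.419 m.

23.4 m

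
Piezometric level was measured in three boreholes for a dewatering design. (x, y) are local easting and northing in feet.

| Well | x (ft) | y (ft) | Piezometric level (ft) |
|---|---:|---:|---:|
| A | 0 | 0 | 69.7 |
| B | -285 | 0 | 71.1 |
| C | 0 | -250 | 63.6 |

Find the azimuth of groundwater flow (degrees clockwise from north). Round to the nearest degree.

169°

∂h/∂x = (71.1 − 69.7) / (-285 − 0) = -0.004912
∂h/∂y = (63.6 − 69.7) / (-250 − 0) = +0.02440
Flow direction (−∇h) has components (+0.004912 E, -0.02440 N).
Azimuth = atan2(E, N) = atan2(+0.004912, -0.02440) = 168.6° ≈ 169°.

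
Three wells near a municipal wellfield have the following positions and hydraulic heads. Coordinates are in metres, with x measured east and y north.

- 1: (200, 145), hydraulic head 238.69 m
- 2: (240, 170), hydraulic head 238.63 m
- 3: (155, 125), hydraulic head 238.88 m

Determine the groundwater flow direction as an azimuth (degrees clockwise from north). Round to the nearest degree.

Taking 1 as reference: 2−1 = (40, 25, -0.06); 3−1 = (-45, -20, +0.19).
Determinant of the coordinate differences = 40·(-20) − (-45)·25 = 325.
∂h/∂x = [(-0.06)·(-20) − (+0.19)·25] / 325 = -0.01092
∂h/∂y = [40·(+0.19) − (-45)·(-0.06)] / 325 = +0.01508
Flow direction (−∇h) has components (+0.01092 E, -0.01508 N).
Azimuth = atan2(E, N) = atan2(+0.01092, -0.01508) = 144.1° ≈ 144°.

144°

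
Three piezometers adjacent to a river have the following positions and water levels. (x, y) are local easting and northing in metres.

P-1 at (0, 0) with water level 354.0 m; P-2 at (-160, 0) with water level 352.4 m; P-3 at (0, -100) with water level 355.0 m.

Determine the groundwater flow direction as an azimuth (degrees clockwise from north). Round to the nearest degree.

315°

∂h/∂x = (352.4 − 354.0) / (-160 − 0) = +0.01000
∂h/∂y = (355.0 − 354.0) / (-100 − 0) = -0.01000
Flow direction (−∇h) has components (-0.01000 E, +0.01000 N).
Azimuth = atan2(E, N) = atan2(-0.01000, +0.01000) = 315.0° ≈ 315°.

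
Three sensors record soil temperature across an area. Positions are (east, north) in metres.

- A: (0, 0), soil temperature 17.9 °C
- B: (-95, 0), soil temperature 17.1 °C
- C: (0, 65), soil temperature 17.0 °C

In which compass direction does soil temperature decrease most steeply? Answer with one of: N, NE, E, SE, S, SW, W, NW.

∂T/∂x = (17.1 − 17.9) / (-95 − 0) = +0.008421
∂T/∂y = (17.0 − 17.9) / (65 − 0) = -0.01385
Steepest decrease is along −∇f = (-0.008421 E, +0.01385 N) → northwest.

NW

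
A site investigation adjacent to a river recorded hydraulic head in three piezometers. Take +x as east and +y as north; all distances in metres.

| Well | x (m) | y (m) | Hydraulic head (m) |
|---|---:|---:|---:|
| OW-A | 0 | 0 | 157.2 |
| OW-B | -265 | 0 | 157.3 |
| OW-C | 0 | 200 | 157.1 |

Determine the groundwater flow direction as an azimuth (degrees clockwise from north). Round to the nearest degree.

∂h/∂x = (157.3 − 157.2) / (-265 − 0) = -0.0003774
∂h/∂y = (157.1 − 157.2) / (200 − 0) = -0.0005000
Flow direction (−∇h) has components (+0.0003774 E, +0.0005000 N).
Azimuth = atan2(E, N) = atan2(+0.0003774, +0.0005000) = 37.0° ≈ 037°.

037°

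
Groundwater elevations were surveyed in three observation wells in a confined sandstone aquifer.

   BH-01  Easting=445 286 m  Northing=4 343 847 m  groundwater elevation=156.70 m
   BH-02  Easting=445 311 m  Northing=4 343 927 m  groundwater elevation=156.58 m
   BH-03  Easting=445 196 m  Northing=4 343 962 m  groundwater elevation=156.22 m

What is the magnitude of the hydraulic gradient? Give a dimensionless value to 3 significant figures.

0.00333

Differences from BH-01: to BH-02 (Δx, Δy, Δh) = (25, 80, -0.12); to BH-03 = (-90, 115, -0.48).
Determinant of the coordinate differences = 25·115 − (-90)·80 = 10075.
∂h/∂x = [(-0.12)·115 − (-0.48)·80] / 10075 = +0.002442
∂h/∂y = [25·(-0.48) − (-90)·(-0.12)] / 10075 = -0.002263
|∇h| = √(0.002442² + -0.002263²) = 0.003329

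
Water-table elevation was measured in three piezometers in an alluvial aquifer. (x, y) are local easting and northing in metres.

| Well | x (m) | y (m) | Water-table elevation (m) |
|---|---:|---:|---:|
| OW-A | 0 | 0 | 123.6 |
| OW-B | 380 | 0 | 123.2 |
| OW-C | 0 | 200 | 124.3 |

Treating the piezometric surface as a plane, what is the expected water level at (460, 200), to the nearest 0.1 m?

∂h/∂x = (123.2 − 123.6) / (380 − 0) = -0.001053
∂h/∂y = (124.3 − 123.6) / (200 − 0) = +0.003500
h(460, 200) = 123.6 + (-0.001053)·(460) + (+0.003500)·(200) = 123.6 -0.484 +0.700 = 123.816 m.

123.8 m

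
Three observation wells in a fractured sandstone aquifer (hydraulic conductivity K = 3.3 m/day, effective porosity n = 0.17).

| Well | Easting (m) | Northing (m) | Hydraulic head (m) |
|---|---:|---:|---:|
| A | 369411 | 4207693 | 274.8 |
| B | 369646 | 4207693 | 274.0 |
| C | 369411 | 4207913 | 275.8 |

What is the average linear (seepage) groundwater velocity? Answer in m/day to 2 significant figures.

∂h/∂x = (274.0 − 274.8) / (369646 − 369411) = -0.003404
∂h/∂y = (275.8 − 274.8) / (4207913 − 4207693) = +0.004545
|∇h| = √(-0.003404² + 0.004545²) = 0.005678
Seepage velocity v = K·i/n = 3.3 × 0.005678 / 0.17 = 0.1102 m/day.

0.11 m/day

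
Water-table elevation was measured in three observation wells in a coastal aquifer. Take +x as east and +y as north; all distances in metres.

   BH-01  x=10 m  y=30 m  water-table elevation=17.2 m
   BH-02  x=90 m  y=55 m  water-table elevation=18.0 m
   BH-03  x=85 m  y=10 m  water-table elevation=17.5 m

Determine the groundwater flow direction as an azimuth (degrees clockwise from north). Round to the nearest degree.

213°

Three-point gradient (reference BH-01): Δ to BH-02 = (80, 25, +0.8), Δ to BH-03 = (75, -20, +0.3).
∂h/∂x = +0.006763, ∂h/∂y = +0.01036 (det = -3475).
Flow direction (−∇h) has components (-0.006763 E, -0.01036 N).
Azimuth = atan2(E, N) = atan2(-0.006763, -0.01036) = 213.1° ≈ 213°.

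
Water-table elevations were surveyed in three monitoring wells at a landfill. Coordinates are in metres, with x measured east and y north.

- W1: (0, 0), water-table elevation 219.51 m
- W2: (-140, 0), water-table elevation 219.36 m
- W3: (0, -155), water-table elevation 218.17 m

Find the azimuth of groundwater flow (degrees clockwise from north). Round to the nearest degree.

187°

∂h/∂x = (219.36 − 219.51) / (-140 − 0) = +0.001071
∂h/∂y = (218.17 − 219.51) / (-155 − 0) = +0.008645
Flow direction (−∇h) has components (-0.001071 E, -0.008645 N).
Azimuth = atan2(E, N) = atan2(-0.001071, -0.008645) = 187.1° ≈ 187°.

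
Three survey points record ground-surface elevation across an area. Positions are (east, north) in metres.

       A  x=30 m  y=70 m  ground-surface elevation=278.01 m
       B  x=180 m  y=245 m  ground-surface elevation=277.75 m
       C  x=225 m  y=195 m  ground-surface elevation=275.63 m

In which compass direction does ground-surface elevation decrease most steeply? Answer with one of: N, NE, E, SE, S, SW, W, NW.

Taking A as reference: B−A = (150, 175, -0.26); C−A = (195, 125, -2.38).
Determinant of the coordinate differences = 150·125 − 195·175 = -15375.
∂z/∂x = [(-0.26)·125 − (-2.38)·175] / -15375 = -0.02498
∂z/∂y = [150·(-2.38) − 195·(-0.26)] / -15375 = +0.01992
Steepest decrease is along −∇f = (+0.02498 E, -0.01992 N) → southeast.

SE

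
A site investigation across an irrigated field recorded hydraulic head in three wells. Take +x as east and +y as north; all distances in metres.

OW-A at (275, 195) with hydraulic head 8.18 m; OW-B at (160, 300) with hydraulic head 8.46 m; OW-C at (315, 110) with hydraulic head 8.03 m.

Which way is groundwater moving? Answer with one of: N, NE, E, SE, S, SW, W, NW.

Taking OW-A as reference: OW-B−OW-A = (-115, 105, +0.28); OW-C−OW-A = (40, -85, -0.15).
Solve a·Δx + b·Δy = Δh: det = (-115)·(-85) − 40·105 = 5575.
∂h/∂x = [(+0.28)·(-85) − (-0.15)·105] / 5575 = -0.001444
∂h/∂y = [(-115)·(-0.15) − 40·(+0.28)] / 5575 = +0.001085
Flow = −∇h = (+0.001444 east, -0.001085 north), which points southeast.

SE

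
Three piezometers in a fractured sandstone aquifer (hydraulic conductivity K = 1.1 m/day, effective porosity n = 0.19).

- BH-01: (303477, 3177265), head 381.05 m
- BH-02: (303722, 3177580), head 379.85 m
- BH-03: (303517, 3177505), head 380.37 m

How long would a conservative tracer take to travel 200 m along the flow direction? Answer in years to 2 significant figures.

Differences from BH-01: to BH-02 (Δx, Δy, Δh) = (245, 315, -1.20); to BH-03 = (40, 240, -0.68).
Determinant of the coordinate differences = 245·240 − 40·315 = 46200.
∂h/∂x = [(-1.20)·240 − (-0.68)·315] / 46200 = -0.001597
∂h/∂y = [245·(-0.68) − 40·(-1.20)] / 46200 = -0.002567
|∇h| = √(-0.001597² + -0.002567²) = 0.003023
Seepage velocity v = K·i/n = 1.1 × 0.003023 / 0.19 = 0.0175 m/day.
t = 200 / 0.0175 = 1.143e+04 days = 31.3 years.

31 years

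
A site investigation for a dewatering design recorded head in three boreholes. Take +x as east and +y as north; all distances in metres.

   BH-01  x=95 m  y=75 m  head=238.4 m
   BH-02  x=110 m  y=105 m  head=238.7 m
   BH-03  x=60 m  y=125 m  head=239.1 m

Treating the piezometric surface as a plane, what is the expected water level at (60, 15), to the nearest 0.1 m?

Three-point gradient (reference BH-01): Δ to BH-02 = (15, 30, +0.3), Δ to BH-03 = (-35, 50, +0.7).
∂h/∂x = -0.003333, ∂h/∂y = +0.01167 (det = 1800).
h(60, 15) = 238.4 + (-0.003333)·(-35) + (+0.01167)·(-60) = 238.4 +0.117 -0.700 = 237.817 m.

237.8 m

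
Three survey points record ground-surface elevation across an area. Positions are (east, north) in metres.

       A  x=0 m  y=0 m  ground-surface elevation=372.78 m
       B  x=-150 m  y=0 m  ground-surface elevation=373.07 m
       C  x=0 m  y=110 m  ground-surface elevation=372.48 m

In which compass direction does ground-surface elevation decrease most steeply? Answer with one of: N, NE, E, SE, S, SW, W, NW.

NE

∂z/∂x = (373.07 − 372.78) / (-150 − 0) = -0.001933
∂z/∂y = (372.48 − 372.78) / (110 − 0) = -0.002727
Steepest decrease is along −∇f = (+0.001933 E, +0.002727 N) → northeast.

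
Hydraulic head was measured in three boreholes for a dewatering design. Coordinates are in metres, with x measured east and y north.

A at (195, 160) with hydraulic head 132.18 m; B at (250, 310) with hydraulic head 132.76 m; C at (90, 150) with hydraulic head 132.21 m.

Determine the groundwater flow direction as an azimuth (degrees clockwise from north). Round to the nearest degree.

Differences from A: to B (Δx, Δy, Δh) = (55, 150, +0.58); to C = (-105, -10, +0.03).
Solve a·Δx + b·Δy = Δh: det = 55·(-10) − (-105)·150 = 15200.
∂h/∂x = [(+0.58)·(-10) − (+0.03)·150] / 15200 = -0.0006776
∂h/∂y = [55·(+0.03) − (-105)·(+0.58)] / 15200 = +0.004115
Flow direction (−∇h) has components (+0.0006776 E, -0.004115 N).
Azimuth = atan2(E, N) = atan2(+0.0006776, -0.004115) = 170.6° ≈ 171°.

171°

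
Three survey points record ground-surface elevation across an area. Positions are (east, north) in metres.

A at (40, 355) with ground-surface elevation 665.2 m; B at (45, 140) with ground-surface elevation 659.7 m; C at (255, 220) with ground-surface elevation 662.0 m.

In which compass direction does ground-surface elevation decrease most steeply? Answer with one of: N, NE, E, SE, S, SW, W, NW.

Differences from A: to B (Δx, Δy, Δh) = (5, -215, -5.5); to C = (215, -135, -3.2).
Determinant of the coordinate differences = 5·(-135) − 215·(-215) = 45550.
∂z/∂x = [(-5.5)·(-135) − (-3.2)·(-215)] / 45550 = +0.001196
∂z/∂y = [5·(-3.2) − 215·(-5.5)] / 45550 = +0.02561
Steepest decrease is along −∇f = (-0.001196 E, -0.02561 N) → south.

S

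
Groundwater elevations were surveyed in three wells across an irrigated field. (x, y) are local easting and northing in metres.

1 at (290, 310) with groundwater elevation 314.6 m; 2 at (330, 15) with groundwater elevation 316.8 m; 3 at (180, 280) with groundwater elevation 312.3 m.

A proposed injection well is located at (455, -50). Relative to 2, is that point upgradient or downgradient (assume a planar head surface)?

upgradient

Taking 1 as reference: 2−1 = (40, -295, +2.2); 3−1 = (-110, -30, -2.3).
Solve a·Δx + b·Δy = Δh: det = 40·(-30) − (-110)·(-295) = -33650.
∂h/∂x = [(+2.2)·(-30) − (-2.3)·(-295)] / -33650 = +0.02212
∂h/∂y = [40·(-2.3) − (-110)·(+2.2)] / -33650 = -0.004458
Head at (455, -50) = 314.6 + (+0.02212)·(165) + (-0.004458)·(-360) = 319.86 m.
That is higher than the 316.8 m at 2, so the point is upgradient.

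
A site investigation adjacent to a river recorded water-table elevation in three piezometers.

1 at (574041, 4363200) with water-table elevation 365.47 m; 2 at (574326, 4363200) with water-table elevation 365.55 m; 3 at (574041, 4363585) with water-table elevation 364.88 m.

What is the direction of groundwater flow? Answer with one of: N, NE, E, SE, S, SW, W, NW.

N

∂h/∂x = (365.55 − 365.47) / (574326 − 574041) = +0.0002807
∂h/∂y = (364.88 − 365.47) / (4363585 − 4363200) = -0.001532
Flow = −∇h = (-0.0002807 east, +0.001532 north), which points north.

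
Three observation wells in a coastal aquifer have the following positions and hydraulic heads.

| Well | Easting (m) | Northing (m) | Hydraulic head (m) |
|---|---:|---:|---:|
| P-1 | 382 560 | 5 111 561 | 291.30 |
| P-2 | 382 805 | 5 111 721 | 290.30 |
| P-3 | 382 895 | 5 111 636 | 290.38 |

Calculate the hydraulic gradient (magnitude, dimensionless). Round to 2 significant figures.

0.0037

Taking P-1 as reference: P-2−P-1 = (245, 160, -1.00); P-3−P-1 = (335, 75, -0.92).
Determinant of the coordinate differences = 245·75 − 335·160 = -35225.
∂h/∂x = [(-1.00)·75 − (-0.92)·160] / -35225 = -0.002050
∂h/∂y = [245·(-0.92) − 335·(-1.00)] / -35225 = -0.003111
|∇h| = √(-0.002050² + -0.003111²) = 0.003726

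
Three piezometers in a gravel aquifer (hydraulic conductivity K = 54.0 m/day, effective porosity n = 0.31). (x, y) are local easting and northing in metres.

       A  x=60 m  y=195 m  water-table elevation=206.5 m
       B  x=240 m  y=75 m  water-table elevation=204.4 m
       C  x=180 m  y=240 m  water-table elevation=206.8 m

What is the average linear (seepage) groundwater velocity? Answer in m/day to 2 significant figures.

With h = a·x + b·y + c and A as origin, the differences give:
  180·a + (-120)·b = -2.1
  120·a + 45·b = +0.3
Eliminate b (×45 and ×(-120), subtract): 22500·a = -58.50 → a = ∂h/∂x = -0.002600
Back-substitute: b = ∂h/∂y = +0.01360.
|∇h| = √(-0.002600² + 0.01360²) = 0.01385
Seepage velocity v = K·i/n = 54.0 × 0.01385 / 0.31 = 2.413 m/day.

2.4 m/day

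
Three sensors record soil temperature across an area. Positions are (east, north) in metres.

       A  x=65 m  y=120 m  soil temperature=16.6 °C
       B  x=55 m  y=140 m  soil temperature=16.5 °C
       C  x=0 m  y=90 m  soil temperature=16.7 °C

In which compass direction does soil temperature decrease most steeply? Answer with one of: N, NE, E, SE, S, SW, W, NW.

Taking A as reference: B−A = (-10, 20, -0.1); C−A = (-65, -30, +0.1).
Solve a·Δx + b·Δy = ΔT: det = (-10)·(-30) − (-65)·20 = 1600.
∂T/∂x = [(-0.1)·(-30) − (+0.1)·20] / 1600 = +0.0006250
∂T/∂y = [(-10)·(+0.1) − (-65)·(-0.1)] / 1600 = -0.004688
Steepest decrease is along −∇f = (-0.0006250 E, +0.004688 N) → north.

N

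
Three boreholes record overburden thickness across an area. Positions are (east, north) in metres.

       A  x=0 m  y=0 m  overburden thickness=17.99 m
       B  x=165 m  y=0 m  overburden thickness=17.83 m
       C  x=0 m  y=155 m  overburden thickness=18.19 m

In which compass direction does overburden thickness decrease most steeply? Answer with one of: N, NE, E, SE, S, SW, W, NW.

SE

∂d/∂x = (17.83 − 17.99) / (165 − 0) = -0.0009697
∂d/∂y = (18.19 − 17.99) / (155 − 0) = +0.001290
Steepest decrease is along −∇f = (+0.0009697 E, -0.001290 N) → southeast.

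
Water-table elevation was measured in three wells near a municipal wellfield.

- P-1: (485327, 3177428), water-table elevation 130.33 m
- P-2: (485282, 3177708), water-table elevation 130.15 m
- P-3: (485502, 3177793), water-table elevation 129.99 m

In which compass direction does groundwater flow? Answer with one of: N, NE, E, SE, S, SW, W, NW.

NE

Taking P-1 as reference: P-2−P-1 = (-45, 280, -0.18); P-3−P-1 = (175, 365, -0.34).
Determinant of the coordinate differences = (-45)·365 − 175·280 = -65425.
∂h/∂x = [(-0.18)·365 − (-0.34)·280] / -65425 = -0.0004509
∂h/∂y = [(-45)·(-0.34) − 175·(-0.18)] / -65425 = -0.0007153
Flow = −∇h = (+0.0004509 east, +0.0007153 north), which points northeast.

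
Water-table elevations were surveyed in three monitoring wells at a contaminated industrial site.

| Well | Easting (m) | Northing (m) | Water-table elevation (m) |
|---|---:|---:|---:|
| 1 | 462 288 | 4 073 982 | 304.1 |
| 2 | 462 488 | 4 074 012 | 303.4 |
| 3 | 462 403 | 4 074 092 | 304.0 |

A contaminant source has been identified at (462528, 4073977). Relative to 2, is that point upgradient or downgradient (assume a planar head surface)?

downgradient

With h = a·x + b·y + c and 1 as origin, the differences give:
  200·a + 30·b = -0.7
  115·a + 110·b = -0.1
Eliminate b (×110 and ×30, subtract): 18550·a = -74.00 → a = ∂h/∂x = -0.003989
Back-substitute: b = ∂h/∂y = +0.003261.
Head at (462528, 4073977) = 304.1 + (-0.003989)·(240) + (+0.003261)·(-5) = 303.13 m.
That is lower than the 303.4 m at 2, so the point is downgradient.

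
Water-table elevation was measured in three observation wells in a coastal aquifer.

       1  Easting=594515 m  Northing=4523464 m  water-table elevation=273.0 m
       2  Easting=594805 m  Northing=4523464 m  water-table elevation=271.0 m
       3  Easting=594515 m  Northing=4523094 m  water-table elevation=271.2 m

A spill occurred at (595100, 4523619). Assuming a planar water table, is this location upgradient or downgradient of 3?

∂h/∂x = (271.0 − 273.0) / (594805 − 594515) = -0.006897
∂h/∂y = (271.2 − 273.0) / (4523094 − 4523464) = +0.004865
Head at (595100, 4523619) = 273.0 + (-0.006897)·(585) + (+0.004865)·(155) = 269.72 m.
That is lower than the 271.2 m at 3, so the point is downgradient.

downgradient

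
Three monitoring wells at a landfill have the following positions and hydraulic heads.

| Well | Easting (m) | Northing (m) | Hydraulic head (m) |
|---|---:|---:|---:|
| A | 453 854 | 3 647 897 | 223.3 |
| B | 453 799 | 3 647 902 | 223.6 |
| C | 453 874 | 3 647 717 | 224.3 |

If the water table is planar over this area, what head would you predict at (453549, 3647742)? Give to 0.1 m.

Taking A as reference: B−A = (-55, 5, +0.3); C−A = (20, -180, +1.0).
Solve a·Δx + b·Δy = Δh: det = (-55)·(-180) − 20·5 = 9800.
∂h/∂x = [(+0.3)·(-180) − (+1.0)·5] / 9800 = -0.006020
∂h/∂y = [(-55)·(+1.0) − 20·(+0.3)] / 9800 = -0.006224
h(453549, 3647742) = 223.3 + (-0.006020)·(-305) + (-0.006224)·(-155) = 223.3 +1.836 +0.965 = 226.101 m.

226.1 m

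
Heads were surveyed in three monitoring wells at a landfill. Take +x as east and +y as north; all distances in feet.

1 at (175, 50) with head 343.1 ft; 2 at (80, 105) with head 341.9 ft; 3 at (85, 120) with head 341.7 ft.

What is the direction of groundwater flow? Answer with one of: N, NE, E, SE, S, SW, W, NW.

N

Differences from 1: to 2 (Δx, Δy, Δh) = (-95, 55, -1.2); to 3 = (-90, 70, -1.4).
Determinant of the coordinate differences = (-95)·70 − (-90)·55 = -1700.
∂h/∂x = [(-1.2)·70 − (-1.4)·55] / -1700 = +0.004118
∂h/∂y = [(-95)·(-1.4) − (-90)·(-1.2)] / -1700 = -0.01471
Flow = −∇h = (-0.004118 east, +0.01471 north), which points north.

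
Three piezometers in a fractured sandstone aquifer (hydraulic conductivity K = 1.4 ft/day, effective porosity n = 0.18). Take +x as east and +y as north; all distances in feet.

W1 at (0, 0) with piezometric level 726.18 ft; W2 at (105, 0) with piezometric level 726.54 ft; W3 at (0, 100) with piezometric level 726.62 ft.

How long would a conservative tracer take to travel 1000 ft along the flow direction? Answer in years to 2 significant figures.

∂h/∂x = (726.54 − 726.18) / (105 − 0) = +0.003429
∂h/∂y = (726.62 − 726.18) / (100 − 0) = +0.004400
|∇h| = √(0.003429² + 0.004400²) = 0.005578
Seepage velocity v = K·i/n = 1.4 × 0.005578 / 0.18 = 0.04338 ft/day.
t = 1000 / 0.04338 = 2.305e+04 days = 63.1 years.

63 years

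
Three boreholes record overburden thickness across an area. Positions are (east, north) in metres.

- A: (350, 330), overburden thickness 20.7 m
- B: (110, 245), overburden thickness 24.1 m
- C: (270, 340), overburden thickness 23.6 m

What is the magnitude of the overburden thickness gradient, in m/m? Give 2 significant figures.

0.055 m/m

Taking A as reference: B−A = (-240, -85, +3.4); C−A = (-80, 10, +2.9).
Determinant of the coordinate differences = (-240)·10 − (-80)·(-85) = -9200.
∂d/∂x = [(+3.4)·10 − (+2.9)·(-85)] / -9200 = -0.03049
∂d/∂y = [(-240)·(+2.9) − (-80)·(+3.4)] / -9200 = +0.04609
|∇f| = √(-0.03049² + 0.04609²) = 0.05526 m/m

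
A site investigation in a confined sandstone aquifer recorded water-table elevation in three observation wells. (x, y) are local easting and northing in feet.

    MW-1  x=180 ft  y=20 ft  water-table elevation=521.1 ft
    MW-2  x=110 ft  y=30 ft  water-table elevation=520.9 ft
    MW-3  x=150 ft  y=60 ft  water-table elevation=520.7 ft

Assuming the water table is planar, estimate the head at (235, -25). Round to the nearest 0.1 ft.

Differences from MW-1: to MW-2 (Δx, Δy, Δh) = (-70, 10, -0.2); to MW-3 = (-30, 40, -0.4).
Determinant of the coordinate differences = (-70)·40 − (-30)·10 = -2500.
∂h/∂x = [(-0.2)·40 − (-0.4)·10] / -2500 = +0.001600
∂h/∂y = [(-70)·(-0.4) − (-30)·(-0.2)] / -2500 = -0.008800
h(235, -25) = 521.1 + (+0.001600)·(55) + (-0.008800)·(-45) = 521.1 +0.088 +0.396 = 521.584 ft.

521.6 ft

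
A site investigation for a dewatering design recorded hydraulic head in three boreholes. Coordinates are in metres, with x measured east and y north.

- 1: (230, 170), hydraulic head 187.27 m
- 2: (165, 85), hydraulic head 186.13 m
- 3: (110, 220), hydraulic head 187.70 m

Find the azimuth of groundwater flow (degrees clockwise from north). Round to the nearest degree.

Differences from 1: to 2 (Δx, Δy, Δh) = (-65, -85, -1.14); to 3 = (-120, 50, +0.43).
Solve a·Δx + b·Δy = Δh: det = (-65)·50 − (-120)·(-85) = -13450.
∂h/∂x = [(-1.14)·50 − (+0.43)·(-85)] / -13450 = +0.001520
∂h/∂y = [(-65)·(+0.43) − (-120)·(-1.14)] / -13450 = +0.01225
Flow direction (−∇h) has components (-0.001520 E, -0.01225 N).
Azimuth = atan2(E, N) = atan2(-0.001520, -0.01225) = 187.1° ≈ 187°.

187°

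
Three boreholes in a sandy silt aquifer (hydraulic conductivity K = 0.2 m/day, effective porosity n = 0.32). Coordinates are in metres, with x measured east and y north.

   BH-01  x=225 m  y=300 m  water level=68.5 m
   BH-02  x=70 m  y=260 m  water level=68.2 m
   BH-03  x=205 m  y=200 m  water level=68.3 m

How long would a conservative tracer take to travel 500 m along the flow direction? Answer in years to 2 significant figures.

970 years

With h = a·x + b·y + c and BH-01 as origin, the differences give:
  (-155)·a + (-40)·b = -0.3
  (-20)·a + (-100)·b = -0.2
Eliminate b (×(-100) and ×(-40), subtract): 14700·a = 22.00 → a = ∂h/∂x = +0.001497
Back-substitute: b = ∂h/∂y = +0.001701.
|∇h| = √(0.001497² + 0.001701²) = 0.002266
Seepage velocity v = K·i/n = 0.2 × 0.002266 / 0.32 = 0.001416 m/day.
t = 500 / 0.001416 = 3.531e+05 days = 967 years.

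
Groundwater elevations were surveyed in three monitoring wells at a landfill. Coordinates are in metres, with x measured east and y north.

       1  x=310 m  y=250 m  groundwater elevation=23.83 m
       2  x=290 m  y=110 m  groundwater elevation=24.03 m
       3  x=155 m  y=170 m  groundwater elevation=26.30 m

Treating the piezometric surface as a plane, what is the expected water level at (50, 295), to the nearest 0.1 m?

Three-point gradient (reference 1): Δ to 2 = (-20, -140, +0.20), Δ to 3 = (-155, -80, +2.47).
∂h/∂x = -0.01641, ∂h/∂y = +0.0009154 (det = -20100).
h(50, 295) = 23.83 + (-0.01641)·(-260) + (+0.0009154)·(45) = 23.83 +4.266 +0.041 = 28.137 m.

28.1 m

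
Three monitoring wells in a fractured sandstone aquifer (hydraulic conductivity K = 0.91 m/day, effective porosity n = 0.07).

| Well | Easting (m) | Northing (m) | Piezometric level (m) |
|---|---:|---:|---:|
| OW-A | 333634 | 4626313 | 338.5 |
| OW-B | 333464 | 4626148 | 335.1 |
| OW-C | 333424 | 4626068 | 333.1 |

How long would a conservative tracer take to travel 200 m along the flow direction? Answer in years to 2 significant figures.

1.4 years

Three-point gradient (reference OW-A): Δ to OW-B = (-170, -165, -3.4), Δ to OW-C = (-210, -245, -5.4).
∂h/∂x = -0.008286, ∂h/∂y = +0.02914 (det = 7000).
|∇h| = √(-0.008286² + 0.02914²) = 0.0303
Seepage velocity v = K·i/n = 0.91 × 0.0303 / 0.07 = 0.3939 m/day.
t = 200 / 0.3939 = 507.7 days = 1.39 years.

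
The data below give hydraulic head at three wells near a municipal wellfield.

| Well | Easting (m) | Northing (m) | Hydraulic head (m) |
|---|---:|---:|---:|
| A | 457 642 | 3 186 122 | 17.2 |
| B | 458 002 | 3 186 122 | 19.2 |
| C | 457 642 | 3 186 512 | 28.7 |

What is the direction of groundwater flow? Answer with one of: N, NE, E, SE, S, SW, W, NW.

S

∂h/∂x = (19.2 − 17.2) / (458002 − 457642) = +0.005556
∂h/∂y = (28.7 − 17.2) / (3186512 − 3186122) = +0.02949
Flow = −∇h = (-0.005556 east, -0.02949 north), which points south.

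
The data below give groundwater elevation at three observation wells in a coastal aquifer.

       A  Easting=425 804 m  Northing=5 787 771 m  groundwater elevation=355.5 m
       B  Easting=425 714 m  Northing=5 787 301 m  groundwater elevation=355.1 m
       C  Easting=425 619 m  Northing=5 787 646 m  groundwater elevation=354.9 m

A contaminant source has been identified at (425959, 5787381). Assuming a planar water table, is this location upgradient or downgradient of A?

upgradient

Three-point gradient (reference A): Δ to B = (-90, -470, -0.4), Δ to C = (-185, -125, -0.6).
∂h/∂x = +0.003065, ∂h/∂y = +0.0002642 (det = -75700).
Head at (425959, 5787381) = 355.5 + (+0.003065)·(155) + (+0.0002642)·(-390) = 355.87 m.
That is higher than the 355.5 m at A, so the point is upgradient.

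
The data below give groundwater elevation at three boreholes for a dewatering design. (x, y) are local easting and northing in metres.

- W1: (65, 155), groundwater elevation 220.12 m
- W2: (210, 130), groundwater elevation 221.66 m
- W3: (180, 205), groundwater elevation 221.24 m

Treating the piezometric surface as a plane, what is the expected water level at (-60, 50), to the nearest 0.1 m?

219.0 m

Three-point gradient (reference W1): Δ to W2 = (145, -25, +1.54), Δ to W3 = (115, 50, +1.12).
∂h/∂x = +0.01037, ∂h/∂y = -0.001452 (det = 10125).
h(-60, 50) = 220.12 + (+0.01037)·(-125) + (-0.001452)·(-105) = 220.12 -1.296 +0.152 = 218.976 m.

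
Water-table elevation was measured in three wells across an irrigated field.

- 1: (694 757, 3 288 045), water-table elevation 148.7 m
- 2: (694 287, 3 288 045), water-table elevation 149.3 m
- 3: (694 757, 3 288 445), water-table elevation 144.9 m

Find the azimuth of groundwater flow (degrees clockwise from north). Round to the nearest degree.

008°

∂h/∂x = (149.3 − 148.7) / (694287 − 694757) = -0.001277
∂h/∂y = (144.9 − 148.7) / (3288445 − 3288045) = -0.009500
Flow direction (−∇h) has components (+0.001277 E, +0.009500 N).
Azimuth = atan2(E, N) = atan2(+0.001277, +0.009500) = 7.7° ≈ 008°.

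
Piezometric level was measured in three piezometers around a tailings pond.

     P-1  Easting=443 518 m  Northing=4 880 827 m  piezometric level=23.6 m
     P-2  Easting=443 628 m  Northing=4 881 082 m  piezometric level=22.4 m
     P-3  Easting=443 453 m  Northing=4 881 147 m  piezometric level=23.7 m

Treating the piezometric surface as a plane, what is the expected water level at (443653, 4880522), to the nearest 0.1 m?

22.9 m

With h = a·x + b·y + c and P-1 as origin, the differences give:
  110·a + 255·b = -1.2
  (-65)·a + 320·b = +0.1
Eliminate b (×320 and ×255, subtract): 51775·a = -409.50 → a = ∂h/∂x = -0.007909
Back-substitute: b = ∂h/∂y = -0.001294.
h(443653, 4880522) = 23.6 + (-0.007909)·(135) + (-0.001294)·(-305) = 23.6 -1.068 +0.395 = 22.927 m.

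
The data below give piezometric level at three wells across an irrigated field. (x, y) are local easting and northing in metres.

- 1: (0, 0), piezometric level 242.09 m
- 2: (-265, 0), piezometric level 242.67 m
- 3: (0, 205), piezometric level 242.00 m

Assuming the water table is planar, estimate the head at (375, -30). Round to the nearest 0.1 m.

∂h/∂x = (242.67 − 242.09) / (-265 − 0) = -0.002189
∂h/∂y = (242.00 − 242.09) / (205 − 0) = -0.0004390
h(375, -30) = 242.09 + (-0.002189)·(375) + (-0.0004390)·(-30) = 242.09 -0.821 +0.013 = 241.282 m.

241.3 m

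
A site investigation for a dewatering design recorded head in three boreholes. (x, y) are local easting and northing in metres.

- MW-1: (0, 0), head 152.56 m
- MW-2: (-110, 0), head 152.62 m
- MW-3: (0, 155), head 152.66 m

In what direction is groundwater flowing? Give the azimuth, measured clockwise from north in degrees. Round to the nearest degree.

∂h/∂x = (152.62 − 152.56) / (-110 − 0) = -0.0005455
∂h/∂y = (152.66 − 152.56) / (155 − 0) = +0.0006452
Flow direction (−∇h) has components (+0.0005455 E, -0.0006452 N).
Azimuth = atan2(E, N) = atan2(+0.0005455, -0.0006452) = 139.8° ≈ 140°.

140°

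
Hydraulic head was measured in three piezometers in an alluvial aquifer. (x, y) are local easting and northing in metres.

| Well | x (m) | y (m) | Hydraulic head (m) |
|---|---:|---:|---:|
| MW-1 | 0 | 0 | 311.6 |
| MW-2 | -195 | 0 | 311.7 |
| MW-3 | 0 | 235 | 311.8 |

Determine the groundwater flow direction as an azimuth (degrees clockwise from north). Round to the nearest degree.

149°

∂h/∂x = (311.7 − 311.6) / (-195 − 0) = -0.0005128
∂h/∂y = (311.8 − 311.6) / (235 − 0) = +0.0008511
Flow direction (−∇h) has components (+0.0005128 E, -0.0008511 N).
Azimuth = atan2(E, N) = atan2(+0.0005128, -0.0008511) = 148.9° ≈ 149°.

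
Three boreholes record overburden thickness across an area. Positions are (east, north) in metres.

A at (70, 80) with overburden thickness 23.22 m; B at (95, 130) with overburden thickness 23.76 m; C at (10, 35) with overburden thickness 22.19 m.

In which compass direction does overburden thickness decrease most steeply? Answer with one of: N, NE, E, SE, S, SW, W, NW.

W

Differences from A: to B (Δx, Δy, Δh) = (25, 50, +0.54); to C = (-60, -45, -1.03).
Solve a·Δx + b·Δy = Δd: det = 25·(-45) − (-60)·50 = 1875.
∂d/∂x = [(+0.54)·(-45) − (-1.03)·50] / 1875 = +0.01451
∂d/∂y = [25·(-1.03) − (-60)·(+0.54)] / 1875 = +0.003547
Steepest decrease is along −∇f = (-0.01451 E, -0.003547 N) → west.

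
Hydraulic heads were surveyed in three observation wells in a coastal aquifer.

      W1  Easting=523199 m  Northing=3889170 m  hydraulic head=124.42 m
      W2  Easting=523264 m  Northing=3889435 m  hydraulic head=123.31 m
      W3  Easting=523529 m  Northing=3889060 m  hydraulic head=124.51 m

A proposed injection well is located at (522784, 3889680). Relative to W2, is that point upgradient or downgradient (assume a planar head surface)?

downgradient

With h = a·x + b·y + c and W1 as origin, the differences give:
  65·a + 265·b = -1.11
  330·a + (-110)·b = +0.09
Eliminate b (×(-110) and ×265, subtract): -94600·a = 98.250 → a = ∂h/∂x = -0.001039
Back-substitute: b = ∂h/∂y = -0.003934.
Head at (522784, 3889680) = 124.42 + (-0.001039)·(-415) + (-0.003934)·(510) = 122.84 m.
That is lower than the 123.31 m at W2, so the point is downgradient.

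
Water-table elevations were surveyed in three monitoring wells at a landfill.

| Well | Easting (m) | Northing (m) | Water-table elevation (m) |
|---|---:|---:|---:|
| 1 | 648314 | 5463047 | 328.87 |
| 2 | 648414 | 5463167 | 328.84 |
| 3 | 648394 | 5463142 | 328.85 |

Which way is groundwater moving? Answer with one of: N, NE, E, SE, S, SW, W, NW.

Taking 1 as reference: 2−1 = (100, 120, -0.03); 3−1 = (80, 95, -0.02).
Solve a·Δx + b·Δy = Δh: det = 100·95 − 80·120 = -100.
∂h/∂x = [(-0.03)·95 − (-0.02)·120] / -100 = +0.004500
∂h/∂y = [100·(-0.02) − 80·(-0.03)] / -100 = -0.004000
Flow = −∇h = (-0.004500 east, +0.004000 north), which points northwest.

NW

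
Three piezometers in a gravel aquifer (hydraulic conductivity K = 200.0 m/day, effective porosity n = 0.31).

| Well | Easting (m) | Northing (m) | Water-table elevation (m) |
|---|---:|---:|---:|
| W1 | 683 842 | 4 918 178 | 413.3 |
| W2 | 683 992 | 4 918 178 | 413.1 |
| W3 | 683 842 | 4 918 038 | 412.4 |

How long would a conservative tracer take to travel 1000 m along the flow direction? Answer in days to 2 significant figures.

240 days

∂h/∂x = (413.1 − 413.3) / (683992 − 683842) = -0.001333
∂h/∂y = (412.4 − 413.3) / (4918038 − 4918178) = +0.006429
|∇h| = √(-0.001333² + 0.006429²) = 0.006566
Seepage velocity v = K·i/n = 200.0 × 0.006566 / 0.31 = 4.236 m/day.
t = 1000 / 4.236 = 236.1 days.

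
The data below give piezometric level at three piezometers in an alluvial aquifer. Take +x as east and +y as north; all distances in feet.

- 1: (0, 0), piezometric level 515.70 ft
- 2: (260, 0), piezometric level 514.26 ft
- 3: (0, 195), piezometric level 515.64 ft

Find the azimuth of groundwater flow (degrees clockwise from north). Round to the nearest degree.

087°

∂h/∂x = (514.26 − 515.70) / (260 − 0) = -0.005538
∂h/∂y = (515.64 − 515.70) / (195 − 0) = -0.0003077
Flow direction (−∇h) has components (+0.005538 E, +0.0003077 N).
Azimuth = atan2(E, N) = atan2(+0.005538, +0.0003077) = 86.8° ≈ 087°.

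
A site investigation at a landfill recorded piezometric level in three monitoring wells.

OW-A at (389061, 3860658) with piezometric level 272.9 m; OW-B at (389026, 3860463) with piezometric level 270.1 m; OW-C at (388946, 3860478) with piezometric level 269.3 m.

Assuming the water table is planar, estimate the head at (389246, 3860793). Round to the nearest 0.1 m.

Differences from OW-A: to OW-B (Δx, Δy, Δh) = (-35, -195, -2.8); to OW-C = (-115, -180, -3.6).
Determinant of the coordinate differences = (-35)·(-180) − (-115)·(-195) = -16125.
∂h/∂x = [(-2.8)·(-180) − (-3.6)·(-195)] / -16125 = +0.01228
∂h/∂y = [(-35)·(-3.6) − (-115)·(-2.8)] / -16125 = +0.01216
h(389246, 3860793) = 272.9 + (+0.01228)·(185) + (+0.01216)·(135) = 272.9 +2.272 +1.641 = 276.813 m.

276.8 m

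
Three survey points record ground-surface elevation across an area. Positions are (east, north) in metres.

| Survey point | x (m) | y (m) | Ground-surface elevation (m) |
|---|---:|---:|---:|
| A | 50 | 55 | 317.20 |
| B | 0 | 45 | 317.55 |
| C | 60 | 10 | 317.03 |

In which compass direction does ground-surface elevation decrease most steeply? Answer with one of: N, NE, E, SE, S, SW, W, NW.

With z = a·x + b·y + c and A as origin, the differences give:
  (-50)·a + (-10)·b = +0.35
  10·a + (-45)·b = -0.17
Eliminate b (×(-45) and ×(-10), subtract): 2350·a = -17.450 → a = ∂z/∂x = -0.007426
Back-substitute: b = ∂z/∂y = +0.002128.
Steepest decrease is along −∇f = (+0.007426 E, -0.002128 N) → east.

E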